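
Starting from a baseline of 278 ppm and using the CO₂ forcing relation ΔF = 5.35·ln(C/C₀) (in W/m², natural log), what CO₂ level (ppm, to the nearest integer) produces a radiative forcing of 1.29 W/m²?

Set 5.35 ln(C/278) = 1.29, so ln(C/278) = 1.29/5.35 = 0.24112.
Then C/278 = e^0.24112 = 1.27267, giving C = 278 × 1.27267 = 353.80 ppm.

C ≈ 354 ppm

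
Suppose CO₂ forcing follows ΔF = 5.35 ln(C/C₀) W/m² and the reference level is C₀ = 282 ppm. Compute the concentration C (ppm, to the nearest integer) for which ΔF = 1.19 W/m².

C ≈ 352 ppm

Set 5.35 ln(C/282) = 1.19, so ln(C/282) = 1.19/5.35 = 0.22243.
Then C/282 = e^0.22243 = 1.24911, giving C = 282 × 1.24911 = 352.25 ppm.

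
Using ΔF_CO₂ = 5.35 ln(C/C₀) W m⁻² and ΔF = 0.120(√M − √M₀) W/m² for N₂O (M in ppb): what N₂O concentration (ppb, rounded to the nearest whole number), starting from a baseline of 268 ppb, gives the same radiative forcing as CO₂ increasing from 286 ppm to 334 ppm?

M ≈ 542 ppb

CO₂ forcing: 5.35 × ln(334/286) = 5.35 × 0.155149 = 0.83005 W/m².
Set 0.120(√M − √268) = 0.83005: √M = 0.83005/0.120 + √268 = 6.9171 + 16.3707 = 23.2878.
M = (23.2878)² = 542.32 ppb.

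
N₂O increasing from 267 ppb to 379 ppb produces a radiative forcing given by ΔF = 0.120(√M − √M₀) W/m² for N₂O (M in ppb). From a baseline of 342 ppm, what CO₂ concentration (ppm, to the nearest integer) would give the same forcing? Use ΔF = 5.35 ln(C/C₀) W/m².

C ≈ 367 ppm

N₂O forcing: 0.120 × (√379 − √267) = 0.120 × (19.4679 − 16.3401) = 0.120 × 3.1278 = 0.37534 W/m².
Set 5.35 ln(C/342) = 0.37534: ln(C/342) = 0.37534/5.35 = 0.07016, so C = 342 × e^0.07016 = 342 × 1.07268 = 366.86 ppm.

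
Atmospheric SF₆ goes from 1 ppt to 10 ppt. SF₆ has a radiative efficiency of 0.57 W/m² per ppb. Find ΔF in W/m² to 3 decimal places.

SF₆: Δ = 10 − 1 = 9 ppt = 0.009 ppb; ΔF = 0.57 × 0.009 = 0.0051 W/m².

ΔF = 0.005 W/m²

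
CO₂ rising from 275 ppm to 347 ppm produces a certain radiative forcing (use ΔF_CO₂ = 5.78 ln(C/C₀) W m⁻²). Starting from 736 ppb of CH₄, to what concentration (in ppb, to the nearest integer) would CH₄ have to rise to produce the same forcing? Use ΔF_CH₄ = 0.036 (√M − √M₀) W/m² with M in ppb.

CO₂ forcing: 5.78 × ln(347/275) = 5.78 × 0.232554 = 1.34416 W/m².
Set 0.036(√M − √736) = 1.34416: √M = 1.34416/0.036 + √736 = 37.3378 + 27.1293 = 64.4671.
M = (64.4671)² = 4156.01 ppb.

M ≈ 4156 ppb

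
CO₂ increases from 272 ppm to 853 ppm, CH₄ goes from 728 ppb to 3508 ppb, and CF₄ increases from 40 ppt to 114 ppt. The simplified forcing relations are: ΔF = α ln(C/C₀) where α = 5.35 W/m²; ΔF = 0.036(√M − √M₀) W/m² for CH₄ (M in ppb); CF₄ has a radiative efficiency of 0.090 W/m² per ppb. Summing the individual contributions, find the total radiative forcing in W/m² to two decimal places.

ΔF = 7.28 W/m²

CO₂: 5.35 × ln(853/272) = 5.35 × ln(3.13603) = 5.35 × 1.14296 = 6.1148 W/m².
CH₄: 0.036 × (√3508 − √728) = 0.036 × (59.2284 − 26.9815) = 0.036 × 32.2469 = 1.1609 W/m².
CF₄: Δ = 114 − 40 = 74 ppt = 0.074 ppb; ΔF = 0.090 × 0.074 = 0.0067 W/m².
Total ΔF = 6.1148 + 1.1609 + 0.0067 = 7.2824 W/m².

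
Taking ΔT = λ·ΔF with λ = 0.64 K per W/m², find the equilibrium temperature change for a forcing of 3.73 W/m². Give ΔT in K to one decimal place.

ΔT = 2.4 K

ΔT = λ ΔF = 0.64 × 3.73 = 2.3872 K.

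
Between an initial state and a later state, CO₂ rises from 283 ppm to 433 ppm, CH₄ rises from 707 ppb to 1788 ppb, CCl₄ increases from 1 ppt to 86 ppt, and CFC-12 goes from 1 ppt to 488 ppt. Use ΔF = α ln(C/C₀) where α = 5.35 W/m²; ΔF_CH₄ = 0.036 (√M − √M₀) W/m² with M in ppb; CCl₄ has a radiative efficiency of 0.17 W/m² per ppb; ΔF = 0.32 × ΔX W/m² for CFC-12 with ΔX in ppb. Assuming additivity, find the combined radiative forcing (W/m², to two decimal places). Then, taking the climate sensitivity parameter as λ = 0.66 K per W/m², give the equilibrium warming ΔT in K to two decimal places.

ΔF = 3.01 W/m²; ΔT = 1.99 K

CO₂: 5.35 × ln(433/283) = 5.35 × ln(1.53004) = 5.35 × 0.42529 = 2.2753 W/m².
CH₄: 0.036 × (√1788 − √707) = 0.036 × (42.2847 − 26.5895) = 0.036 × 15.6952 = 0.5650 W/m².
CCl₄: Δ = 86 − 1 = 85 ppt = 0.085 ppb; ΔF = 0.17 × 0.085 = 0.0145 W/m².
CFC-12: Δ = 488 − 1 = 487 ppt = 0.487 ppb; ΔF = 0.32 × 0.487 = 0.1558 W/m².
Total ΔF = 2.2753 + 0.5650 + 0.0145 + 0.1558 = 3.0106 W/m².
ΔT = λ ΔF = 0.66 × 3.01 = 1.9866 K.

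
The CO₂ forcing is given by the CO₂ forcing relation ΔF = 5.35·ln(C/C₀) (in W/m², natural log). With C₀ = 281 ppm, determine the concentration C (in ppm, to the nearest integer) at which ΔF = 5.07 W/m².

C ≈ 725 ppm

Set 5.35 ln(C/281) = 5.07, so ln(C/281) = 5.07/5.35 = 0.94766.
Then C/281 = e^0.94766 = 2.57967, giving C = 281 × 2.57967 = 724.89 ppm.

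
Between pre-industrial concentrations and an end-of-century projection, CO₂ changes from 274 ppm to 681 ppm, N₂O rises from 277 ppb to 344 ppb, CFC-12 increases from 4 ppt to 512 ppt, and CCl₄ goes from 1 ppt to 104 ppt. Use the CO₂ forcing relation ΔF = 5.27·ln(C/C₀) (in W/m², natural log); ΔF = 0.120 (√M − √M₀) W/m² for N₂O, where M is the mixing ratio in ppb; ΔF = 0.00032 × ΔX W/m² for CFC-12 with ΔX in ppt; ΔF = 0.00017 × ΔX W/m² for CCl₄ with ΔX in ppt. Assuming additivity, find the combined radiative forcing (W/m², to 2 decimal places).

ΔF = 5.21 W/m²

CO₂: 5.27 × ln(681/274) = 5.27 × ln(2.48540) = 5.27 × 0.91043 = 4.7980 W/m².
N₂O: 0.120 × (√344 − √277) = 0.120 × (18.5472 − 16.6433) = 0.120 × 1.9039 = 0.2285 W/m².
CFC-12: ΔF = 0.00032 × (512 − 4) = 0.00032 × 508 = 0.1626 W/m².
CCl₄: ΔF = 0.00017 × (104 − 1) = 0.00017 × 103 = 0.0175 W/m².
Total ΔF = 4.7980 + 0.2285 + 0.1626 + 0.0175 = 5.2066 W/m².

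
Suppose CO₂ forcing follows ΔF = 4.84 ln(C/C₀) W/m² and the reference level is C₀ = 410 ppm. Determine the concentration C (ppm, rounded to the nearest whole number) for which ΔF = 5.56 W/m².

C ≈ 1293 ppm

Set 4.84 ln(C/410) = 5.56, so ln(C/410) = 5.56/4.84 = 1.14876.
Then C/410 = e^1.14876 = 3.15428, giving C = 410 × 3.15428 = 1293.25 ppm.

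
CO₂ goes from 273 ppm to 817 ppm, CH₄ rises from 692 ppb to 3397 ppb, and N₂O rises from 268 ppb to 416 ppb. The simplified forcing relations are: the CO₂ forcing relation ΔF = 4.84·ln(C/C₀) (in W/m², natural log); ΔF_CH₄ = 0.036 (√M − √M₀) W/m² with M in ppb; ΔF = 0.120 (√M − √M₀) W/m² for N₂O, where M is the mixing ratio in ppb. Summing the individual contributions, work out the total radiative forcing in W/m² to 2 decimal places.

CO₂: 4.84 × ln(817/273) = 4.84 × ln(2.99267) = 4.84 × 1.09617 = 5.3055 W/m².
CH₄: 0.036 × (√3397 − √692) = 0.036 × (58.2838 − 26.3059) = 0.036 × 31.9779 = 1.1512 W/m².
N₂O: 0.120 × (√416 − √268) = 0.120 × (20.3961 − 16.3707) = 0.120 × 4.0254 = 0.4830 W/m².
Total ΔF = 5.3055 + 1.1512 + 0.4830 = 6.9397 W/m².

ΔF = 6.94 W/m²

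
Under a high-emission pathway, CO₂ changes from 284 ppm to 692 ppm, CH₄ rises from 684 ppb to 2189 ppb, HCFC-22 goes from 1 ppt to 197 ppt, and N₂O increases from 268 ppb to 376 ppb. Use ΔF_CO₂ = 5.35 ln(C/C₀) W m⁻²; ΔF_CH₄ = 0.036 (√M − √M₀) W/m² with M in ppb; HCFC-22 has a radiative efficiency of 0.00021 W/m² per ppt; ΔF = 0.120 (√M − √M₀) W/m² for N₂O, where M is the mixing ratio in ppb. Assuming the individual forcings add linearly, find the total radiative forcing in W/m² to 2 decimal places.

CO₂: 5.35 × ln(692/284) = 5.35 × ln(2.43662) = 5.35 × 0.89061 = 4.7648 W/m².
CH₄: 0.036 × (√2189 − √684) = 0.036 × (46.7868 − 26.1534) = 0.036 × 20.6334 = 0.7428 W/m².
HCFC-22: ΔF = 0.00021 × (197 − 1) = 0.00021 × 196 = 0.0412 W/m².
N₂O: 0.120 × (√376 − √268) = 0.120 × (19.3907 − 16.3707) = 0.120 × 3.0200 = 0.3624 W/m².
Total ΔF = 4.7648 + 0.7428 + 0.0412 + 0.3624 = 5.9112 W/m².

ΔF = 5.91 W/m²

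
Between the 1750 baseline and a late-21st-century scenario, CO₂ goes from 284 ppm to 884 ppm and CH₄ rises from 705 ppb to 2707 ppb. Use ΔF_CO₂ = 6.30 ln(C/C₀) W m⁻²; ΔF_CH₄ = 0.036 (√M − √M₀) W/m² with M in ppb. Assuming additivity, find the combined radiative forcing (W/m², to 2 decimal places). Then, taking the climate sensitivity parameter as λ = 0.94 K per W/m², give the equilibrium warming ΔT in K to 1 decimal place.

ΔF = 8.07 W/m²; ΔT = 7.6 K

CO₂: 6.30 × ln(884/284) = 6.30 × ln(3.11268) = 6.30 × 1.13548 = 7.1535 W/m².
CH₄: 0.036 × (√2707 − √705) = 0.036 × (52.0288 − 26.5518) = 0.036 × 25.4770 = 0.9172 W/m².
Total ΔF = 7.1535 + 0.9172 = 8.0707 W/m².
ΔT = λ ΔF = 0.94 × 8.07 = 7.5858 K.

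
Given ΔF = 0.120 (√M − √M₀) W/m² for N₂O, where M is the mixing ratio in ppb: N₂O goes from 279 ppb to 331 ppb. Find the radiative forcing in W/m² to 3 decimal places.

N₂O: 0.120 × (√331 − √279) = 0.120 × (18.1934 − 16.7033) = 0.120 × 1.4901 = 0.1788 W/m².

ΔF = 0.179 W/m²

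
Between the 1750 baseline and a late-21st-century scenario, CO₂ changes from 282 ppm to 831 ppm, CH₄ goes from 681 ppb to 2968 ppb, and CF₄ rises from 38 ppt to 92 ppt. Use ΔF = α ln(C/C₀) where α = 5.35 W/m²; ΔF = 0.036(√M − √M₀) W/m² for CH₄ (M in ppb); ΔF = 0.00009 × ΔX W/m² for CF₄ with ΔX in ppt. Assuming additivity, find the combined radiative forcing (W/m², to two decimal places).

ΔF = 6.81 W/m²

CO₂: 5.35 × ln(831/282) = 5.35 × ln(2.94681) = 5.35 × 1.08072 = 5.7819 W/m².
CH₄: 0.036 × (√2968 − √681) = 0.036 × (54.4794 − 26.0960) = 0.036 × 28.3834 = 1.0218 W/m².
CF₄: ΔF = 0.00009 × (92 − 38) = 0.00009 × 54 = 0.0049 W/m².
Total ΔF = 5.7819 + 1.0218 + 0.0049 = 6.8086 W/m².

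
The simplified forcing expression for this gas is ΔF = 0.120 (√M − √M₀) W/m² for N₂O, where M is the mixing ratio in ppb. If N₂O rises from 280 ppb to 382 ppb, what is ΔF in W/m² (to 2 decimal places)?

ΔF = 0.34 W/m²

N₂O: 0.120 × (√382 − √280) = 0.120 × (19.5448 − 16.7332) = 0.120 × 2.8116 = 0.3374 W/m².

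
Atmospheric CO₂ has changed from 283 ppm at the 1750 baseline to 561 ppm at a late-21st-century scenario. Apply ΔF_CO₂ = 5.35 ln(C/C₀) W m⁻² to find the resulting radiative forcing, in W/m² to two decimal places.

ΔF = 3.66 W/m²

CO₂: 5.35 × ln(561/283) = 5.35 × ln(1.98233) = 5.35 × 0.68427 = 3.6608 W/m².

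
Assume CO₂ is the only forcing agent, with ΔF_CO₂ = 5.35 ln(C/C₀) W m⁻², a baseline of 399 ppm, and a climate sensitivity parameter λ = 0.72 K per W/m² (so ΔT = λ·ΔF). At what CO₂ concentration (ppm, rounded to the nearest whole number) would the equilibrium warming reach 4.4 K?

Required forcing: ΔF = ΔT/λ = 4.4/0.72 = 6.1111 W/m².
Then ln(C/399) = ΔF/5.35 = 6.1111/5.35 = 1.14226.
So C = 399 × e^1.14226 = 399 × 3.13384 = 1250.40 ppm.

C ≈ 1250 ppm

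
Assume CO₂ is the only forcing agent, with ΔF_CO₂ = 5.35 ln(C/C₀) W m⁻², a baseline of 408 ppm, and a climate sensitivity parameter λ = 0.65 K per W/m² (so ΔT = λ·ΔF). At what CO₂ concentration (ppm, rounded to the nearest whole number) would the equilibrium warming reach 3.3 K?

Required forcing: ΔF = ΔT/λ = 3.3/0.65 = 5.0769 W/m².
Then ln(C/408) = ΔF/5.35 = 5.0769/5.35 = 0.94895.
So C = 408 × e^0.94895 = 408 × 2.58300 = 1053.86 ppm.

C ≈ 1054 ppm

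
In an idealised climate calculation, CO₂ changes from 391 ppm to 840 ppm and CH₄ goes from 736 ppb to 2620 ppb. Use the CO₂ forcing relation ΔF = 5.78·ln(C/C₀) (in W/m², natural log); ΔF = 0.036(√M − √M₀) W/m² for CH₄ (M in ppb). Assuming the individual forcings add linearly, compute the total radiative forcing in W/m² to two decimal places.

ΔF = 5.29 W/m²

CO₂: 5.78 × ln(840/391) = 5.78 × ln(2.14834) = 5.78 × 0.76470 = 4.4200 W/m².
CH₄: 0.036 × (√2620 − √736) = 0.036 × (51.1859 − 27.1293) = 0.036 × 24.0566 = 0.8660 W/m².
Total ΔF = 4.4200 + 0.8660 = 5.2860 W/m².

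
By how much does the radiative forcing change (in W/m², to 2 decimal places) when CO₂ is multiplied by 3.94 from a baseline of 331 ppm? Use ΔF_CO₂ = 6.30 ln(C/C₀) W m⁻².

ΔF = 8.64 W/m²

ΔF = 6.30 × ln(3.94) = 6.30 × 1.37118 = 8.6384 W/m².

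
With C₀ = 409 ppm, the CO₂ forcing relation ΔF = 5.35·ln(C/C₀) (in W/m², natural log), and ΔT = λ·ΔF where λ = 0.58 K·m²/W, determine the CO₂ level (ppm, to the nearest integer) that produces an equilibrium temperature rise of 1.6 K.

Required forcing: ΔF = ΔT/λ = 1.6/0.58 = 2.7586 W/m².
Then ln(C/409) = ΔF/5.35 = 2.7586/5.35 = 0.51563.
So C = 409 × e^0.51563 = 409 × 1.67469 = 684.95 ppm.

C ≈ 685 ppm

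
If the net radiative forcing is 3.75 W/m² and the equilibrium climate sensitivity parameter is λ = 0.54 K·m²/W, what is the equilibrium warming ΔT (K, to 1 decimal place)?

ΔT = 2.0 K

ΔT = λ ΔF = 0.54 × 3.75 = 2.0250 K.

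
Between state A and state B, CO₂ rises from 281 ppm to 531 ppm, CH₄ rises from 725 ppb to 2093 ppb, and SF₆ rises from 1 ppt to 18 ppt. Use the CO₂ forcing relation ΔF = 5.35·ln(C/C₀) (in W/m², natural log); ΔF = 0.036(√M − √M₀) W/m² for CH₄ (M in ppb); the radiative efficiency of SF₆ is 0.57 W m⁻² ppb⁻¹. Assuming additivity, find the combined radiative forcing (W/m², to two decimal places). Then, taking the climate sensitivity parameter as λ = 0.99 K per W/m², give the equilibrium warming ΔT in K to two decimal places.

ΔF = 4.09 W/m²; ΔT = 4.05 K

CO₂: 5.35 × ln(531/281) = 5.35 × ln(1.88968) = 5.35 × 0.63641 = 3.4048 W/m².
CH₄: 0.036 × (√2093 − √725) = 0.036 × (45.7493 − 26.9258) = 0.036 × 18.8235 = 0.6776 W/m².
SF₆: Δ = 18 − 1 = 17 ppt = 0.017 ppb; ΔF = 0.57 × 0.017 = 0.0097 W/m².
Total ΔF = 3.4048 + 0.6776 + 0.0097 = 4.0921 W/m².
ΔT = λ ΔF = 0.99 × 4.09 = 4.0491 K.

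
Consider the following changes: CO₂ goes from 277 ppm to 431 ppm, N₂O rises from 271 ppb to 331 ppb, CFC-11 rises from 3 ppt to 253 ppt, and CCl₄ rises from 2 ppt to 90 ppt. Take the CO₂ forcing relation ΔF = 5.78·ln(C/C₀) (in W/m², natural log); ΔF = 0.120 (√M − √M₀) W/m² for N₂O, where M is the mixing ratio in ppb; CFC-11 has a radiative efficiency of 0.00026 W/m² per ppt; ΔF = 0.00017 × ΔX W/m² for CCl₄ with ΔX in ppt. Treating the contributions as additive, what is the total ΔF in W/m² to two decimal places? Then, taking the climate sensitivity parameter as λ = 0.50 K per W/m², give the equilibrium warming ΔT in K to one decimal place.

ΔF = 2.84 W/m²; ΔT = 1.4 K

CO₂: 5.78 × ln(431/277) = 5.78 × ln(1.55596) = 5.78 × 0.44209 = 2.5553 W/m².
N₂O: 0.120 × (√331 − √271) = 0.120 × (18.1934 − 16.4621) = 0.120 × 1.7313 = 0.2078 W/m².
CFC-11: ΔF = 0.00026 × (253 − 3) = 0.00026 × 250 = 0.0650 W/m².
CCl₄: ΔF = 0.00017 × (90 − 2) = 0.00017 × 88 = 0.0150 W/m².
Total ΔF = 2.5553 + 0.2078 + 0.0650 + 0.0150 = 2.8431 W/m².
ΔT = λ ΔF = 0.50 × 2.84 = 1.4200 K.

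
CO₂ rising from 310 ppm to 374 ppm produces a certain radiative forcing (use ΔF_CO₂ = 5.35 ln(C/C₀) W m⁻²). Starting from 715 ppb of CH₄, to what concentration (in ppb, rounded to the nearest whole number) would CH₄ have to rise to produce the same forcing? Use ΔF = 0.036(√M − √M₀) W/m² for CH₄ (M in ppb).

M ≈ 2985 ppb

CO₂ forcing: 5.35 × ln(374/310) = 5.35 × 0.187683 = 1.00410 W/m².
Set 0.036(√M − √715) = 1.00410: √M = 1.00410/0.036 + √715 = 27.8917 + 26.7395 = 54.6312.
M = (54.6312)² = 2984.57 ppb.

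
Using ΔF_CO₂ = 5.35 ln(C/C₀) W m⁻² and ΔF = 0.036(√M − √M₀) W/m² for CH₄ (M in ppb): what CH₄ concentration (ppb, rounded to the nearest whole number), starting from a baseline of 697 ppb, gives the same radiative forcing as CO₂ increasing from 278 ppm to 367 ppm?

CO₂ forcing: 5.35 × ln(367/278) = 5.35 × 0.277741 = 1.48591 W/m².
Set 0.036(√M − √697) = 1.48591: √M = 1.48591/0.036 + √697 = 41.2753 + 26.4008 = 67.6761.
M = (67.6761)² = 4580.05 ppb.

M ≈ 4580 ppb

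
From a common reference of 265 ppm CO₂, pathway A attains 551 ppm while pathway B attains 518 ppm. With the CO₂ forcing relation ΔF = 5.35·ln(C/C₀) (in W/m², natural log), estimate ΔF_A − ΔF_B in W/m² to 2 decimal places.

ΔF_A − ΔF_B = 0.33 W/m²

ΔF_A = 5.35 ln(551/265) = 5.35 × 0.73200 = 3.9162 W/m².
ΔF_B = 5.35 ln(518/265) = 5.35 × 0.67025 = 3.5858 W/m².
Difference: 3.9162 − 3.5858 = 0.3304 W/m².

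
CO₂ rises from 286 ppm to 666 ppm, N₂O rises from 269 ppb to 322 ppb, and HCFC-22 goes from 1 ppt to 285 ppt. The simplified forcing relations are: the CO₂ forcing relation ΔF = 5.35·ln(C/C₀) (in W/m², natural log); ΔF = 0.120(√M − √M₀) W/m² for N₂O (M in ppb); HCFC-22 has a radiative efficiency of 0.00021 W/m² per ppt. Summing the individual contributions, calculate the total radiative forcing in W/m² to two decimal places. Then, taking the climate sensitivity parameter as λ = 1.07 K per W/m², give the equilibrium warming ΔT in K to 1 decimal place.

CO₂: 5.35 × ln(666/286) = 5.35 × ln(2.32867) = 5.35 × 0.84530 = 4.5224 W/m².
N₂O: 0.120 × (√322 − √269) = 0.120 × (17.9444 − 16.4012) = 0.120 × 1.5432 = 0.1852 W/m².
HCFC-22: ΔF = 0.00021 × (285 − 1) = 0.00021 × 284 = 0.0596 W/m².
Total ΔF = 4.5224 + 0.1852 + 0.0596 = 4.7672 W/m².
ΔT = λ ΔF = 1.07 × 4.77 = 5.1039 K.

ΔF = 4.77 W/m²; ΔT = 5.1 K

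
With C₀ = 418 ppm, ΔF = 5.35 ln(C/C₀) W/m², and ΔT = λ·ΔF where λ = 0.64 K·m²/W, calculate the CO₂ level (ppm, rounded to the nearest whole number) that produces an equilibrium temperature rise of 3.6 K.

C ≈ 1196 ppm

Required forcing: ΔF = ΔT/λ = 3.6/0.64 = 5.6250 W/m².
Then ln(C/418) = ΔF/5.35 = 5.6250/5.35 = 1.05140.
So C = 418 × e^1.05140 = 418 × 2.86165 = 1196.17 ppm.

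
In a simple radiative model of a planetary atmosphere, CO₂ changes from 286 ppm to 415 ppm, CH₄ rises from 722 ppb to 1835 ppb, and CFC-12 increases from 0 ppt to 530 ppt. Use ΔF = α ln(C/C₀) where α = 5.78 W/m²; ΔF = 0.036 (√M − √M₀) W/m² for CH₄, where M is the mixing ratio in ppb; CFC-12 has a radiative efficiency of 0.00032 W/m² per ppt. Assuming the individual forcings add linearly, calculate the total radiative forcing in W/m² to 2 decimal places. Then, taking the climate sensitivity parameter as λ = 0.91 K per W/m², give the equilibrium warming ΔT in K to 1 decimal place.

CO₂: 5.78 × ln(415/286) = 5.78 × ln(1.45105) = 5.78 × 0.37229 = 2.1518 W/m².
CH₄: 0.036 × (√1835 − √722) = 0.036 × (42.8369 − 26.8701) = 0.036 × 15.9668 = 0.5748 W/m².
CFC-12: ΔF = 0.00032 × (530 − 0) = 0.00032 × 530 = 0.1696 W/m².
Total ΔF = 2.1518 + 0.5748 + 0.1696 = 2.8962 W/m².
ΔT = λ ΔF = 0.91 × 2.90 = 2.6390 K.

ΔF = 2.90 W/m²; ΔT = 2.6 K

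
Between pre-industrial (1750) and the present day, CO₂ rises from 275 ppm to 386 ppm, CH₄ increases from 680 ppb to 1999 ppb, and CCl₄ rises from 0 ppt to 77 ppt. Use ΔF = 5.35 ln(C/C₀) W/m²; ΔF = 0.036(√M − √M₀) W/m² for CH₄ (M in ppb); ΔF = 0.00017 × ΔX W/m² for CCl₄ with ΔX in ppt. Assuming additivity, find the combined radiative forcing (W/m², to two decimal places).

ΔF = 2.50 W/m²

CO₂: 5.35 × ln(386/275) = 5.35 × ln(1.40364) = 5.35 × 0.33907 = 1.8140 W/m².
CH₄: 0.036 × (√1999 − √680) = 0.036 × (44.7102 − 26.0768) = 0.036 × 18.6334 = 0.6708 W/m².
CCl₄: ΔF = 0.00017 × (77 − 0) = 0.00017 × 77 = 0.0131 W/m².
Total ΔF = 1.8140 + 0.6708 + 0.0131 = 2.4979 W/m².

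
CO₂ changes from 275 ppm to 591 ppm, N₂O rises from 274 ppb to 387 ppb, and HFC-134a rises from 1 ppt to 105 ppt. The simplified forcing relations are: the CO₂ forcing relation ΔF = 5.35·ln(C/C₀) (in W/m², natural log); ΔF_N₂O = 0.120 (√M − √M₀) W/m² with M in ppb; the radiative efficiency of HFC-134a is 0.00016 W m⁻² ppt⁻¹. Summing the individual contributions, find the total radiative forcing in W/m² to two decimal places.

CO₂: 5.35 × ln(591/275) = 5.35 × ln(2.14909) = 5.35 × 0.76504 = 4.0930 W/m².
N₂O: 0.120 × (√387 − √274) = 0.120 × (19.6723 − 16.5529) = 0.120 × 3.1194 = 0.3743 W/m².
HFC-134a: ΔF = 0.00016 × (105 − 1) = 0.00016 × 104 = 0.0166 W/m².
Total ΔF = 4.0930 + 0.3743 + 0.0166 = 4.4839 W/m².

ΔF = 4.48 W/m²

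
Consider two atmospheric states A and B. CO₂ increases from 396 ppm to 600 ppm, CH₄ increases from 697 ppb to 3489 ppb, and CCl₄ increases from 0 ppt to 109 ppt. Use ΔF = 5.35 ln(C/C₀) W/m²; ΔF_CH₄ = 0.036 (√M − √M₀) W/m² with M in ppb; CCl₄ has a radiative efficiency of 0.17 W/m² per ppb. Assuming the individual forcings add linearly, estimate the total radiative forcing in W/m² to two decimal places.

CO₂: 5.35 × ln(600/396) = 5.35 × ln(1.51515) = 5.35 × 0.41551 = 2.2230 W/m².
CH₄: 0.036 × (√3489 − √697) = 0.036 × (59.0678 − 26.4008) = 0.036 × 32.6670 = 1.1760 W/m².
CCl₄: Δ = 109 − 0 = 109 ppt = 0.109 ppb; ΔF = 0.17 × 0.109 = 0.0185 W/m².
Total ΔF = 2.2230 + 1.1760 + 0.0185 = 3.4175 W/m².

ΔF = 3.42 W/m²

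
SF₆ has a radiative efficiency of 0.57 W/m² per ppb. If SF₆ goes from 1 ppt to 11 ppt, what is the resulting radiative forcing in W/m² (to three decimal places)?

ΔF = 0.006 W/m²

SF₆: Δ = 11 − 1 = 10 ppt = 0.010 ppb; ΔF = 0.57 × 0.010 = 0.0057 W/m².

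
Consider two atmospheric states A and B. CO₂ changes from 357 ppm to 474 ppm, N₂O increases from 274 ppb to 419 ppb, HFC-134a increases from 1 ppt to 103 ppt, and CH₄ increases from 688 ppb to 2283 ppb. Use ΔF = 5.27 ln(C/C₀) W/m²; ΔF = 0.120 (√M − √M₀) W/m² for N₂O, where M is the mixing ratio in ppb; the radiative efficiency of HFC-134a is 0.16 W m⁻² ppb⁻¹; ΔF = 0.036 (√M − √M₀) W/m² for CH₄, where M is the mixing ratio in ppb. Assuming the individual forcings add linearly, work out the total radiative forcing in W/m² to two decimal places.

CO₂: 5.27 × ln(474/357) = 5.27 × ln(1.32773) = 5.27 × 0.28347 = 1.4939 W/m².
N₂O: 0.120 × (√419 − √274) = 0.120 × (20.4695 − 16.5529) = 0.120 × 3.9166 = 0.4700 W/m².
HFC-134a: Δ = 103 − 1 = 102 ppt = 0.102 ppb; ΔF = 0.16 × 0.102 = 0.0163 W/m².
CH₄: 0.036 × (√2283 − √688) = 0.036 × (47.7807 − 26.2298) = 0.036 × 21.5509 = 0.7758 W/m².
Total ΔF = 1.4939 + 0.4700 + 0.0163 + 0.7758 = 2.7560 W/m².

ΔF = 2.76 W/m²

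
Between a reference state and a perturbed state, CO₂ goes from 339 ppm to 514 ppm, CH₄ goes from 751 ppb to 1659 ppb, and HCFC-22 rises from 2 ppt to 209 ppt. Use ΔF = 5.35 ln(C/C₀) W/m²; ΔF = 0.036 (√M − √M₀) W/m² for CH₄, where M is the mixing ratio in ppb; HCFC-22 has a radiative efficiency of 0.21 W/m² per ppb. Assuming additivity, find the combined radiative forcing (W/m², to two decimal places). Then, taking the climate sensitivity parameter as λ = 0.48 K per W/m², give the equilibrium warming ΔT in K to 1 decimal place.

CO₂: 5.35 × ln(514/339) = 5.35 × ln(1.51622) = 5.35 × 0.41622 = 2.2268 W/m².
CH₄: 0.036 × (√1659 − √751) = 0.036 × (40.7308 − 27.4044) = 0.036 × 13.3264 = 0.4798 W/m².
HCFC-22: Δ = 209 − 2 = 207 ppt = 0.207 ppb; ΔF = 0.21 × 0.207 = 0.0435 W/m².
Total ΔF = 2.2268 + 0.4798 + 0.0435 = 2.7501 W/m².
ΔT = λ ΔF = 0.48 × 2.75 = 1.3200 K.

ΔF = 2.75 W/m²; ΔT = 1.3 K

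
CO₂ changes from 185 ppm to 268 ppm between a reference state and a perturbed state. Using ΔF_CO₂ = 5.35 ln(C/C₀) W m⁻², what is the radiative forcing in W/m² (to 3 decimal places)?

ΔF = 1.983 W/m²

CO₂: 5.35 × ln(268/185) = 5.35 × ln(1.44865) = 5.35 × 0.37063 = 1.9829 W/m².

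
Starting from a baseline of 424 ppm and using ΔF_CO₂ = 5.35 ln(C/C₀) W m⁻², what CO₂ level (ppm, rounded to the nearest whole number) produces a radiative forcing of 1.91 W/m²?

Set 5.35 ln(C/424) = 1.91, so ln(C/424) = 1.91/5.35 = 0.35701.
Then C/424 = e^0.35701 = 1.42905, giving C = 424 × 1.42905 = 605.92 ppm.

C ≈ 606 ppm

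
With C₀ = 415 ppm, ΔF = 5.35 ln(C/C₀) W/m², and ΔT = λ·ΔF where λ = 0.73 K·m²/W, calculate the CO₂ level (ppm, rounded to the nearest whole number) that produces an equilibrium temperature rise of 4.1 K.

C ≈ 1186 ppm

Required forcing: ΔF = ΔT/λ = 4.1/0.73 = 5.6164 W/m².
Then ln(C/415) = ΔF/5.35 = 5.6164/5.35 = 1.04979.
So C = 415 × e^1.04979 = 415 × 2.85705 = 1185.68 ppm.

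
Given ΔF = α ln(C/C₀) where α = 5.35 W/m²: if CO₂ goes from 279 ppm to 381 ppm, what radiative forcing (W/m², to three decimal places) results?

CO₂: 5.35 × ln(381/279) = 5.35 × ln(1.36559) = 5.35 × 0.31159 = 1.6670 W/m².

ΔF = 1.667 W/m²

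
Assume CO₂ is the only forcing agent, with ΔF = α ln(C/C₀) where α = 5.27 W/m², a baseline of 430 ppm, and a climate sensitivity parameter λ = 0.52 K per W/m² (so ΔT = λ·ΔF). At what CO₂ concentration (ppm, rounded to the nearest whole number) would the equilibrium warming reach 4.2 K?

Required forcing: ΔF = ΔT/λ = 4.2/0.52 = 8.0769 W/m².
Then ln(C/430) = ΔF/5.27 = 8.0769/5.27 = 1.53262.
So C = 430 × e^1.53262 = 430 × 4.63029 = 1991.02 ppm.

C ≈ 1991 ppm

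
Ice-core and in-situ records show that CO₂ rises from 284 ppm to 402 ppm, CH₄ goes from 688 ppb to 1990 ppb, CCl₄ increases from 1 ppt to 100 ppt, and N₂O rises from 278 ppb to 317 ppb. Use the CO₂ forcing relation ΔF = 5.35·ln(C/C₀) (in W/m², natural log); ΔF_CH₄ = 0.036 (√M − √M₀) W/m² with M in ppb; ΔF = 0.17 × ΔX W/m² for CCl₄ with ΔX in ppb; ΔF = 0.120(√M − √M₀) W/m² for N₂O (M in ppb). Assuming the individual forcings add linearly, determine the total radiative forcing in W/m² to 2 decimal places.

CO₂: 5.35 × ln(402/284) = 5.35 × ln(1.41549) = 5.35 × 0.34748 = 1.8590 W/m².
CH₄: 0.036 × (√1990 − √688) = 0.036 × (44.6094 − 26.2298) = 0.036 × 18.3796 = 0.6617 W/m².
CCl₄: Δ = 100 − 1 = 99 ppt = 0.099 ppb; ΔF = 0.17 × 0.099 = 0.0168 W/m².
N₂O: 0.120 × (√317 − √278) = 0.120 × (17.8045 − 16.6733) = 0.120 × 1.1312 = 0.1357 W/m².
Total ΔF = 1.8590 + 0.6617 + 0.0168 + 0.1357 = 2.6732 W/m².

ΔF = 2.67 W/m²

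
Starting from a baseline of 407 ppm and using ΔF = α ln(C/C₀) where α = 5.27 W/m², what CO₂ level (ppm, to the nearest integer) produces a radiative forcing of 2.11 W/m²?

Set 5.27 ln(C/407) = 2.11, so ln(C/407) = 2.11/5.27 = 0.40038.
Then C/407 = e^0.40038 = 1.49239, giving C = 407 × 1.49239 = 607.40 ppm.

C ≈ 607 ppm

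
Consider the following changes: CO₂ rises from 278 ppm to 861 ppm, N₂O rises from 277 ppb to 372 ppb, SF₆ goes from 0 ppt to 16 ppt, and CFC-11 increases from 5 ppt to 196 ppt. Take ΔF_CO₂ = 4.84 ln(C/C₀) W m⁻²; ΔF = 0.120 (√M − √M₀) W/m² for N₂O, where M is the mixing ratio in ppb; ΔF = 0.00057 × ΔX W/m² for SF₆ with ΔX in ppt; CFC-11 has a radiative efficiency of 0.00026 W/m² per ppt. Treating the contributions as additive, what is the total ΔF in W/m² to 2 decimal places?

CO₂: 4.84 × ln(861/278) = 4.84 × ln(3.09712) = 4.84 × 1.13047 = 5.4715 W/m².
N₂O: 0.120 × (√372 − √277) = 0.120 × (19.2873 − 16.6433) = 0.120 × 2.6440 = 0.3173 W/m².
SF₆: ΔF = 0.00057 × (16 − 0) = 0.00057 × 16 = 0.0091 W/m².
CFC-11: ΔF = 0.00026 × (196 − 5) = 0.00026 × 191 = 0.0497 W/m².
Total ΔF = 5.4715 + 0.3173 + 0.0091 + 0.0497 = 5.8476 W/m².

ΔF = 5.85 W/m²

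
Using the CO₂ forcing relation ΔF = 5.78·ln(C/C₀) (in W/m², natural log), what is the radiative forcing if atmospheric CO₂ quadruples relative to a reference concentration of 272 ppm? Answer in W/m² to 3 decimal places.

ΔF = 8.013 W/m²

Because the forcing depends only on the ratio C/C₀, the initial concentration does not enter.
ΔF = 5.78 × ln(4) = 5.78 × 1.38629 = 8.0128 W/m².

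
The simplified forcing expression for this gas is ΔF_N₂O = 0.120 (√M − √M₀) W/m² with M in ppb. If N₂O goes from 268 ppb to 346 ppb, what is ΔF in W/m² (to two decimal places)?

ΔF = 0.27 W/m²

N₂O: 0.120 × (√346 − √268) = 0.120 × (18.6011 − 16.3707) = 0.120 × 2.2304 = 0.2676 W/m².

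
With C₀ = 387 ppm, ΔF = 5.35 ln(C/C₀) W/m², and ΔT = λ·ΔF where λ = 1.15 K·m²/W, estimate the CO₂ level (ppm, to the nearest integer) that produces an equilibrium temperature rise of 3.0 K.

Required forcing: ΔF = ΔT/λ = 3.0/1.15 = 2.6087 W/m².
Then ln(C/387) = ΔF/5.35 = 2.6087/5.35 = 0.48761.
So C = 387 × e^0.48761 = 387 × 1.62842 = 630.20 ppm.

C ≈ 630 ppm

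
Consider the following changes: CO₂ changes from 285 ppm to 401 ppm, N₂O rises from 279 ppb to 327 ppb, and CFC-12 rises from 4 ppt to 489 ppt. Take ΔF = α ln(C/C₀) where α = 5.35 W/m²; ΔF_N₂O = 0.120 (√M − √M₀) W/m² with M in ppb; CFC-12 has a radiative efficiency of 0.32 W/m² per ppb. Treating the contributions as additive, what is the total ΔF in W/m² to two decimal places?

ΔF = 2.15 W/m²

CO₂: 5.35 × ln(401/285) = 5.35 × ln(1.40702) = 5.35 × 0.34147 = 1.8269 W/m².
N₂O: 0.120 × (√327 − √279) = 0.120 × (18.0831 − 16.7033) = 0.120 × 1.3798 = 0.1656 W/m².
CFC-12: Δ = 489 − 4 = 485 ppt = 0.485 ppb; ΔF = 0.32 × 0.485 = 0.1552 W/m².
Total ΔF = 1.8269 + 0.1656 + 0.1552 = 2.1477 W/m².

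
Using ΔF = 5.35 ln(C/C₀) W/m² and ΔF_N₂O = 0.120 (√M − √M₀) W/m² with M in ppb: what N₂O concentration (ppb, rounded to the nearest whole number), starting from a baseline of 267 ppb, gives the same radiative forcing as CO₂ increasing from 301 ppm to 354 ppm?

M ≈ 556 ppb

CO₂ forcing: 5.35 × ln(354/301) = 5.35 × 0.162187 = 0.86770 W/m².
Set 0.120(√M − √267) = 0.86770: √M = 0.86770/0.120 + √267 = 7.2308 + 16.3401 = 23.5709.
M = (23.5709)² = 555.59 ppb.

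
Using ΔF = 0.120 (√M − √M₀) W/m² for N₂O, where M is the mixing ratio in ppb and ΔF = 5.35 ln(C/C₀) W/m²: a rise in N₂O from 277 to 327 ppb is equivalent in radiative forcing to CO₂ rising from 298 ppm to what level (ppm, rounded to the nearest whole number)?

C ≈ 308 ppm

N₂O forcing: 0.120 × (√327 − √277) = 0.120 × (18.0831 − 16.6433) = 0.120 × 1.4398 = 0.17278 W/m².
Set 5.35 ln(C/298) = 0.17278: ln(C/298) = 0.17278/5.35 = 0.03230, so C = 298 × e^0.03230 = 298 × 1.03283 = 307.78 ppm.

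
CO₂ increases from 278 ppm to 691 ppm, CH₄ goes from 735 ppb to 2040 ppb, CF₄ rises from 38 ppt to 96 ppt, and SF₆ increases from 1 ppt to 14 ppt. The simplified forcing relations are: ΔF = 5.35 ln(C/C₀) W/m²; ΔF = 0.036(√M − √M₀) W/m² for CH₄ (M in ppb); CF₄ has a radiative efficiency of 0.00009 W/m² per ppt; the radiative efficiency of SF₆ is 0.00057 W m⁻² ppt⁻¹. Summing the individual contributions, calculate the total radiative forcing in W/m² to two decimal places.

CO₂: 5.35 × ln(691/278) = 5.35 × ln(2.48561) = 5.35 × 0.91052 = 4.8713 W/m².
CH₄: 0.036 × (√2040 − √735) = 0.036 × (45.1664 − 27.1109) = 0.036 × 18.0555 = 0.6500 W/m².
CF₄: ΔF = 0.00009 × (96 − 38) = 0.00009 × 58 = 0.0052 W/m².
SF₆: ΔF = 0.00057 × (14 − 1) = 0.00057 × 13 = 0.0074 W/m².
Total ΔF = 4.8713 + 0.6500 + 0.0052 + 0.0074 = 5.5339 W/m².

ΔF = 5.53 W/m²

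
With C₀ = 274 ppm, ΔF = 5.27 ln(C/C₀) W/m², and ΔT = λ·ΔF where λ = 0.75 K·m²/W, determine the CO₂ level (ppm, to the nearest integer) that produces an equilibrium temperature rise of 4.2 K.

Required forcing: ΔF = ΔT/λ = 4.2/0.75 = 5.6000 W/m².
Then ln(C/274) = ΔF/5.27 = 5.6000/5.27 = 1.06262.
So C = 274 × e^1.06262 = 274 × 2.89394 = 792.94 ppm.

C ≈ 793 ppm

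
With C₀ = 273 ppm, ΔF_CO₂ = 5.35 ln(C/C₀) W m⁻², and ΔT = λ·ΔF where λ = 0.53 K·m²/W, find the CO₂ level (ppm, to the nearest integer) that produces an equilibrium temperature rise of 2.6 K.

C ≈ 683 ppm

Required forcing: ΔF = ΔT/λ = 2.6/0.53 = 4.9057 W/m².
Then ln(C/273) = ΔF/5.35 = 4.9057/5.35 = 0.91695.
So C = 273 × e^0.91695 = 273 × 2.50165 = 682.95 ppm.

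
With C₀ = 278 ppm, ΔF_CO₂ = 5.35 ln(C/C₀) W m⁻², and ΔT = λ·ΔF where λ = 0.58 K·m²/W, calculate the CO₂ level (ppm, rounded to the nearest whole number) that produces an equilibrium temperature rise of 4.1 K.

Required forcing: ΔF = ΔT/λ = 4.1/0.58 = 7.0690 W/m².
Then ln(C/278) = ΔF/5.35 = 7.0690/5.35 = 1.32131.
So C = 278 × e^1.32131 = 278 × 3.74833 = 1042.04 ppm.

C ≈ 1042 ppm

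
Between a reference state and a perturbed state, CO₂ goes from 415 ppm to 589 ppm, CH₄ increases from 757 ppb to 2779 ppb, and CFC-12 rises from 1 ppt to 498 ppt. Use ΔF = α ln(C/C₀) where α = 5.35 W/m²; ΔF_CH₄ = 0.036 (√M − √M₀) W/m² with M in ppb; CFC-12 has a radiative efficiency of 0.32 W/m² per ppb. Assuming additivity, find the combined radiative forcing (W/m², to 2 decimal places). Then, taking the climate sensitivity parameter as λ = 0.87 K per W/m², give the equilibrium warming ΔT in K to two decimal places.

CO₂: 5.35 × ln(589/415) = 5.35 × ln(1.41928) = 5.35 × 0.35015 = 1.8733 W/m².
CH₄: 0.036 × (√2779 − √757) = 0.036 × (52.7162 − 27.5136) = 0.036 × 25.2026 = 0.9073 W/m².
CFC-12: Δ = 498 − 1 = 497 ppt = 0.497 ppb; ΔF = 0.32 × 0.497 = 0.1590 W/m².
Total ΔF = 1.8733 + 0.9073 + 0.1590 = 2.9396 W/m².
ΔT = λ ΔF = 0.87 × 2.94 = 2.5578 K.

ΔF = 2.94 W/m²; ΔT = 2.56 K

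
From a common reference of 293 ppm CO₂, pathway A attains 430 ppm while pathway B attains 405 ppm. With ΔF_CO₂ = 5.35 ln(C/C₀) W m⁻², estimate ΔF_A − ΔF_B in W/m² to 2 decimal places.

ΔF_A = 5.35 ln(430/293) = 5.35 × 0.38361 = 2.0523 W/m².
ΔF_B = 5.35 ln(405/293) = 5.35 × 0.32371 = 1.7318 W/m².
Difference: 2.0523 − 1.7318 = 0.3205 W/m².

ΔF_A − ΔF_B = 0.32 W/m²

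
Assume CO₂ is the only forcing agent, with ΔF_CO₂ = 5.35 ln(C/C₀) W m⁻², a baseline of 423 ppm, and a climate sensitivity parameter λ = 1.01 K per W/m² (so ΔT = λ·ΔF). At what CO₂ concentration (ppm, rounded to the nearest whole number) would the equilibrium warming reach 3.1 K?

C ≈ 751 ppm

Required forcing: ΔF = ΔT/λ = 3.1/1.01 = 3.0693 W/m².
Then ln(C/423) = ΔF/5.35 = 3.0693/5.35 = 0.57370.
So C = 423 × e^0.57370 = 423 × 1.77482 = 750.75 ppm.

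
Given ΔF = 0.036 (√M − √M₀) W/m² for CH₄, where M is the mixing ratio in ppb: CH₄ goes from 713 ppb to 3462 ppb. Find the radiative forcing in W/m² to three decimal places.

ΔF = 1.157 W/m²

CH₄: 0.036 × (√3462 − √713) = 0.036 × (58.8388 − 26.7021) = 0.036 × 32.1367 = 1.1569 W/m².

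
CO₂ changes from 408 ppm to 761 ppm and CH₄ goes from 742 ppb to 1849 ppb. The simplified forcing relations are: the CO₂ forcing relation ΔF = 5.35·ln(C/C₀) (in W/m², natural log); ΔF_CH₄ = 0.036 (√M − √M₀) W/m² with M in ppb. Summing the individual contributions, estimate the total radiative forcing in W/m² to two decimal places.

CO₂: 5.35 × ln(761/408) = 5.35 × ln(1.86520) = 5.35 × 0.62337 = 3.3350 W/m².
CH₄: 0.036 × (√1849 − √742) = 0.036 × (43.0000 − 27.2397) = 0.036 × 15.7603 = 0.5674 W/m².
Total ΔF = 3.3350 + 0.5674 = 3.9024 W/m².

ΔF = 3.90 W/m²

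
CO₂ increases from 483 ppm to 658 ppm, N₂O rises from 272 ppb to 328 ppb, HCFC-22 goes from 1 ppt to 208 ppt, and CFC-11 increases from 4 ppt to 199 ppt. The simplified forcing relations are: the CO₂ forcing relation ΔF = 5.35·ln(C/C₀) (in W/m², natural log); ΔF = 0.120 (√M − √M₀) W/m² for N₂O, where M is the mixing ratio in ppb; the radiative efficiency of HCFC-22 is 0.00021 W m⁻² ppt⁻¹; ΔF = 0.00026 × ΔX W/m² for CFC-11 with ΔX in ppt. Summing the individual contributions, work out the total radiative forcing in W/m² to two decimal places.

ΔF = 1.94 W/m²

CO₂: 5.35 × ln(658/483) = 5.35 × ln(1.36232) = 5.35 × 0.30919 = 1.6542 W/m².
N₂O: 0.120 × (√328 − √272) = 0.120 × (18.1108 − 16.4924) = 0.120 × 1.6184 = 0.1942 W/m².
HCFC-22: ΔF = 0.00021 × (208 − 1) = 0.00021 × 207 = 0.0435 W/m².
CFC-11: ΔF = 0.00026 × (199 − 4) = 0.00026 × 195 = 0.0507 W/m².
Total ΔF = 1.6542 + 0.1942 + 0.0435 + 0.0507 = 1.9426 W/m².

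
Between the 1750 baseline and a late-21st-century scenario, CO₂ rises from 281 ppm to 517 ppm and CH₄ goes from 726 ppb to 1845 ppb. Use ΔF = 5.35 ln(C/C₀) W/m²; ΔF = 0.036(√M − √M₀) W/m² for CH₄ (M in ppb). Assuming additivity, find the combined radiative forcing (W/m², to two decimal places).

CO₂: 5.35 × ln(517/281) = 5.35 × ln(1.83986) = 5.35 × 0.60969 = 3.2618 W/m².
CH₄: 0.036 × (√1845 − √726) = 0.036 × (42.9535 − 26.9444) = 0.036 × 16.0091 = 0.5763 W/m².
Total ΔF = 3.2618 + 0.5763 = 3.8381 W/m².

ΔF = 3.84 W/m²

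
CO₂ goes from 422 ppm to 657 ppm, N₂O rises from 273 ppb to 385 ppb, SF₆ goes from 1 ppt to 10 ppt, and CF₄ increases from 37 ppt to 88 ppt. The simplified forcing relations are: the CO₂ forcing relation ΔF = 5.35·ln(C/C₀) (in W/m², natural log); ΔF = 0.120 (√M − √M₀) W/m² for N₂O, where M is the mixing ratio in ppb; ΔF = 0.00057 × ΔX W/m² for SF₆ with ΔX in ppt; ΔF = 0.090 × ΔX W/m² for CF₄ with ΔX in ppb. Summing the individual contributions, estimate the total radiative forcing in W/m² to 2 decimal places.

ΔF = 2.75 W/m²

CO₂: 5.35 × ln(657/422) = 5.35 × ln(1.55687) = 5.35 × 0.44268 = 2.3683 W/m².
N₂O: 0.120 × (√385 − √273) = 0.120 × (19.6214 − 16.5227) = 0.120 × 3.0987 = 0.3718 W/m².
SF₆: ΔF = 0.00057 × (10 − 1) = 0.00057 × 9 = 0.0051 W/m².
CF₄: Δ = 88 − 37 = 51 ppt = 0.051 ppb; ΔF = 0.090 × 0.051 = 0.0046 W/m².
Total ΔF = 2.3683 + 0.3718 + 0.0051 + 0.0046 = 2.7498 W/m².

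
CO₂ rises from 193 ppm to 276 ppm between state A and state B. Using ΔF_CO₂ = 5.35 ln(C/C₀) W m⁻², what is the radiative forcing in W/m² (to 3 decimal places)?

CO₂: 5.35 × ln(276/193) = 5.35 × ln(1.43005) = 5.35 × 0.35771 = 1.9137 W/m².

ΔF = 1.914 W/m²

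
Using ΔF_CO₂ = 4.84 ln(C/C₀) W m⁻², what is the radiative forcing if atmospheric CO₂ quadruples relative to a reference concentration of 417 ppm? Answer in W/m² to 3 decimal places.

ΔF = 6.710 W/m²

ΔF = 4.84 × ln(4) = 4.84 × 1.38629 = 6.7096 W/m².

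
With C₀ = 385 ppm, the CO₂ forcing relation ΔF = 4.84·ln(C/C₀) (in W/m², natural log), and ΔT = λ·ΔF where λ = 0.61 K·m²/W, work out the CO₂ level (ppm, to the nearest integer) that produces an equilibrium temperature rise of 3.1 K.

Required forcing: ΔF = ΔT/λ = 3.1/0.61 = 5.0820 W/m².
Then ln(C/385) = ΔF/4.84 = 5.0820/4.84 = 1.05000.
So C = 385 × e^1.05000 = 385 × 2.85765 = 1100.20 ppm.

C ≈ 1100 ppm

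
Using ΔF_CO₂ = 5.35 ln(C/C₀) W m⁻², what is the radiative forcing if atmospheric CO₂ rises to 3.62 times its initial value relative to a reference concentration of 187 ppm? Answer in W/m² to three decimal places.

ΔF = 6.883 W/m²

ΔF = 5.35 × ln(3.62) = 5.35 × 1.28647 = 6.8826 W/m².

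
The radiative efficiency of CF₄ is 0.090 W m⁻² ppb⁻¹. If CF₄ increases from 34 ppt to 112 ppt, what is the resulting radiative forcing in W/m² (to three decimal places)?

ΔF = 0.007 W/m²

CF₄: Δ = 112 − 34 = 78 ppt = 0.078 ppb; ΔF = 0.090 × 0.078 = 0.0070 W/m².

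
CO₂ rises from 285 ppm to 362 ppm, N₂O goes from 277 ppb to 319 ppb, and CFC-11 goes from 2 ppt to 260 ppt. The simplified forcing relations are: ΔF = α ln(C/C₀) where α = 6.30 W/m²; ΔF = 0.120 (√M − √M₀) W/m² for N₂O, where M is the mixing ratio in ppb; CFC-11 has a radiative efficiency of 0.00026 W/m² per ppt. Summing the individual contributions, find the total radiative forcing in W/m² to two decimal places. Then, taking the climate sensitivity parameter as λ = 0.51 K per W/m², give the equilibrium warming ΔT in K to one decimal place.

ΔF = 1.72 W/m²; ΔT = 0.9 K

CO₂: 6.30 × ln(362/285) = 6.30 × ln(1.27018) = 6.30 × 0.23916 = 1.5067 W/m².
N₂O: 0.120 × (√319 − √277) = 0.120 × (17.8606 − 16.6433) = 0.120 × 1.2173 = 0.1461 W/m².
CFC-11: ΔF = 0.00026 × (260 − 2) = 0.00026 × 258 = 0.0671 W/m².
Total ΔF = 1.5067 + 0.1461 + 0.0671 = 1.7199 W/m².
ΔT = λ ΔF = 0.51 × 1.72 = 0.8772 K.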